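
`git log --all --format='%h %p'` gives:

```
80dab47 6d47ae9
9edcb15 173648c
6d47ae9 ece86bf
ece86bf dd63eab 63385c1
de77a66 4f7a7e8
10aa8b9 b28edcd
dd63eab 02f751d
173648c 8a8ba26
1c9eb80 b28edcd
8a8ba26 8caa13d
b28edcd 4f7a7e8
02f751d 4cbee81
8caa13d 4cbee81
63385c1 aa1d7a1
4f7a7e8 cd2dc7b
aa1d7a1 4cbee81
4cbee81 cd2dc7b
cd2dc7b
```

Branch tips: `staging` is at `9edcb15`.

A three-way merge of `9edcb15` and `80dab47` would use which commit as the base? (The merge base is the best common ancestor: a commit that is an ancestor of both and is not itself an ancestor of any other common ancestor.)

4cbee81

Ancestors of 9edcb15: {173648c, 4cbee81, 8a8ba26, 8caa13d, 9edcb15, cd2dc7b}.
Ancestors of 80dab47: {02f751d, 4cbee81, 63385c1, 6d47ae9, 80dab47, aa1d7a1, cd2dc7b, dd63eab, ece86bf}.
Common ancestors: {4cbee81, cd2dc7b}.
Among these, 4cbee81 is not an ancestor of any other common ancestor — it is the merge base.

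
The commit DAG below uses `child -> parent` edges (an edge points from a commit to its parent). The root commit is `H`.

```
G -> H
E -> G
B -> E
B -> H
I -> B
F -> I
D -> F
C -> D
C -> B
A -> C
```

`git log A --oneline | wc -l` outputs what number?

9

Walking parent pointers from A: reachable set = {A, B, C, D, E, F, G, H, I}.
That is 9 commits.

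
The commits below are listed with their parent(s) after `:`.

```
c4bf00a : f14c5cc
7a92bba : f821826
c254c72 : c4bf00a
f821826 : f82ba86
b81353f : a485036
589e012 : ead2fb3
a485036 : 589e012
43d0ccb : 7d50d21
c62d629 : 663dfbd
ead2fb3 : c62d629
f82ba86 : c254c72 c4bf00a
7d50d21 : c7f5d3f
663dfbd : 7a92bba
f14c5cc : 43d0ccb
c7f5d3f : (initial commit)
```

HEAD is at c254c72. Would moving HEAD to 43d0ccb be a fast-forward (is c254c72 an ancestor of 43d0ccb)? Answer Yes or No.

A fast-forward from c254c72 to 43d0ccb is possible iff c254c72 is an ancestor of 43d0ccb.
Ancestors of 43d0ccb: {43d0ccb, 7d50d21, c7f5d3f}.
c254c72 is not among them, so fast-forward is not possible.

No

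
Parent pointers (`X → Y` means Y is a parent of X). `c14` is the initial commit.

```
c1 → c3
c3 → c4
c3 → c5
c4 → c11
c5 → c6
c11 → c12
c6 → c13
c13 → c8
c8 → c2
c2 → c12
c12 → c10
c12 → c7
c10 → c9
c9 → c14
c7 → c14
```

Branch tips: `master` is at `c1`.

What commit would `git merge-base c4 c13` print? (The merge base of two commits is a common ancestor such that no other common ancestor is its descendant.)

c12

Ancestors of c4: {c10, c11, c12, c14, c4, c7, c9}.
Ancestors of c13: {c10, c12, c13, c14, c2, c7, c8, c9}.
Common ancestors: {c10, c12, c14, c7, c9}.
Among these, c12 is not an ancestor of any other common ancestor — it is the merge base.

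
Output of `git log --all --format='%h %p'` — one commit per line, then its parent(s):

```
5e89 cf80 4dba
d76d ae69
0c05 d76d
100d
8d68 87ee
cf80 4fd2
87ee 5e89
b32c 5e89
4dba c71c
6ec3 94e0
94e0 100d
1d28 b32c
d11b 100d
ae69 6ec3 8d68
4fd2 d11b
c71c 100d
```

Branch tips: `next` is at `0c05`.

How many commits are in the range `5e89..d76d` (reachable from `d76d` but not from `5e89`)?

6

Reachable from d76d: {100d, 4dba, 4fd2, 5e89, 6ec3, 87ee, 8d68, 94e0, ae69, c71c, cf80, d11b, d76d}.
Reachable from 5e89: {100d, 4dba, 4fd2, 5e89, c71c, cf80, d11b}.
In d76d's history but not 5e89's: {6ec3, 87ee, 8d68, 94e0, ae69, d76d} — 6 commits.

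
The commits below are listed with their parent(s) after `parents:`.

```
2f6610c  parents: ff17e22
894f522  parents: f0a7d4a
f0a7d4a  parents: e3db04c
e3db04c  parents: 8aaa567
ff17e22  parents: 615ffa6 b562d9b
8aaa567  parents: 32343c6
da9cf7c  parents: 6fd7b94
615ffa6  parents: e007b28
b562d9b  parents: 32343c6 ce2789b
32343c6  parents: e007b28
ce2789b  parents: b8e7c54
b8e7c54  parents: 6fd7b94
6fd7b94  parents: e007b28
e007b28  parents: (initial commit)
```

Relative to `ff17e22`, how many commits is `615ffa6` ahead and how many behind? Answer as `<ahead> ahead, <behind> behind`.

0 ahead, 6 behind

Reachable from 615ffa6: {615ffa6, e007b28}.
Reachable from ff17e22: {32343c6, 615ffa6, 6fd7b94, b562d9b, b8e7c54, ce2789b, e007b28, ff17e22}.
Only in 615ffa6's history (ahead): {} — 0.
Only in ff17e22's history (behind): {32343c6, 6fd7b94, b562d9b, b8e7c54, ce2789b, ff17e22} — 6.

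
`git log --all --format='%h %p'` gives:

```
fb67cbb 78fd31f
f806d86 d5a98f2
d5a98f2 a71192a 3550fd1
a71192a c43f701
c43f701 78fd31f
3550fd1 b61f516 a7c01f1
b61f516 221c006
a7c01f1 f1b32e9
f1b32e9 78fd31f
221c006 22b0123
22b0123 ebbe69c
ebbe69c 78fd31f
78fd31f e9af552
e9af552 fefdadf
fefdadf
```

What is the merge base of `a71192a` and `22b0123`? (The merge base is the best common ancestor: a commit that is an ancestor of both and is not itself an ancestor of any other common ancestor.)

78fd31f

Ancestors of a71192a: {78fd31f, a71192a, c43f701, e9af552, fefdadf}.
Ancestors of 22b0123: {22b0123, 78fd31f, e9af552, ebbe69c, fefdadf}.
Common ancestors: {78fd31f, e9af552, fefdadf}.
Among these, 78fd31f is not an ancestor of any other common ancestor — it is the merge base.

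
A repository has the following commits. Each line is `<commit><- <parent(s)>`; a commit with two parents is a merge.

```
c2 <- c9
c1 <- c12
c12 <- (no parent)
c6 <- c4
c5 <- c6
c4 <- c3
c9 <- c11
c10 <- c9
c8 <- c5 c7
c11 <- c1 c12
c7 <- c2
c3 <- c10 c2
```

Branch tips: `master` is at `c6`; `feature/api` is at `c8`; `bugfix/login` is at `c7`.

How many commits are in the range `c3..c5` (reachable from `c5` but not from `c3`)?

3

Reachable from c5: {c1, c10, c11, c12, c2, c3, c4, c5, c6, c9}.
Reachable from c3: {c1, c10, c11, c12, c2, c3, c9}.
In c5's history but not c3's: {c4, c5, c6} — 3 commits.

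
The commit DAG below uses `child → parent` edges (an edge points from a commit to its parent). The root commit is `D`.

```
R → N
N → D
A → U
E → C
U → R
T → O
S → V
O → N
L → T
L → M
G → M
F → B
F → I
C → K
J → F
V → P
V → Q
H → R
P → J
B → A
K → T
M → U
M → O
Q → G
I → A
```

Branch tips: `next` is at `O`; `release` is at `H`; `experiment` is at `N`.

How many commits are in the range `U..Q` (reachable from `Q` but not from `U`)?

Reachable from Q: {D, G, M, N, O, Q, R, U}.
Reachable from U: {D, N, R, U}.
In Q's history but not U's: {G, M, O, Q} — 4 commits.

4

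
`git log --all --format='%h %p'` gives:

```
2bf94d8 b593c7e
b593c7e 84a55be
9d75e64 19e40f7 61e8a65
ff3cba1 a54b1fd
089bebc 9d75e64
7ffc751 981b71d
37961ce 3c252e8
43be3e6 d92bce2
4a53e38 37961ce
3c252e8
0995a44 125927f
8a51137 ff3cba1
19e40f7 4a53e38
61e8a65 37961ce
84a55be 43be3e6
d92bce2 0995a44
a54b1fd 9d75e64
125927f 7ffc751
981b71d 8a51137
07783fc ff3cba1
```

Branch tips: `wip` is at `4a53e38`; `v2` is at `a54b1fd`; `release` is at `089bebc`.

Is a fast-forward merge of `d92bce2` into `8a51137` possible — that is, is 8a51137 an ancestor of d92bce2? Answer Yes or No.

A fast-forward from 8a51137 to d92bce2 is possible iff 8a51137 is an ancestor of d92bce2.
Ancestors of d92bce2: {0995a44, 125927f, 19e40f7, 37961ce, 3c252e8, 4a53e38, 61e8a65, 7ffc751, 8a51137, 981b71d, 9d75e64, a54b1fd, d92bce2, ff3cba1}.
8a51137 is among them, so fast-forward is possible.

Yes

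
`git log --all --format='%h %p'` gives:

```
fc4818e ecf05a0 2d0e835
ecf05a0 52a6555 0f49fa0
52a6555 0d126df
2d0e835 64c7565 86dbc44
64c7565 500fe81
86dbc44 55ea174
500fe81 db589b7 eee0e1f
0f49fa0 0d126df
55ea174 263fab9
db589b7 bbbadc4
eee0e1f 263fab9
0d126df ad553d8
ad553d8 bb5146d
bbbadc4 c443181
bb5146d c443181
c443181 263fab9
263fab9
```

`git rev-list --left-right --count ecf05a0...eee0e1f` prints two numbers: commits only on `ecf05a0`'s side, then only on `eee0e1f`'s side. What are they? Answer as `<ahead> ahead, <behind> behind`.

Reachable from ecf05a0: {0d126df, 0f49fa0, 263fab9, 52a6555, ad553d8, bb5146d, c443181, ecf05a0}.
Reachable from eee0e1f: {263fab9, eee0e1f}.
Only in ecf05a0's history (ahead): {0d126df, 0f49fa0, 52a6555, ad553d8, bb5146d, c443181, ecf05a0} — 7.
Only in eee0e1f's history (behind): {eee0e1f} — 1.

7 ahead, 1 behind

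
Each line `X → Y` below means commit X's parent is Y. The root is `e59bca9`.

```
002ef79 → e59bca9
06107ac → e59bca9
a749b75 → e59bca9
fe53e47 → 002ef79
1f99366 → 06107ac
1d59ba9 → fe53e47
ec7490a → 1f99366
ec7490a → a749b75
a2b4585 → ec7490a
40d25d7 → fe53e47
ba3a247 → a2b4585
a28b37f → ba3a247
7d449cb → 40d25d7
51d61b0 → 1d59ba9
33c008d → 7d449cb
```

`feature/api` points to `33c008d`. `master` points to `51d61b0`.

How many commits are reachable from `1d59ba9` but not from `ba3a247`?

Reachable from 1d59ba9: {002ef79, 1d59ba9, e59bca9, fe53e47}.
Reachable from ba3a247: {06107ac, 1f99366, a2b4585, a749b75, ba3a247, e59bca9, ec7490a}.
In 1d59ba9's history but not ba3a247's: {002ef79, 1d59ba9, fe53e47} — 3 commits.

3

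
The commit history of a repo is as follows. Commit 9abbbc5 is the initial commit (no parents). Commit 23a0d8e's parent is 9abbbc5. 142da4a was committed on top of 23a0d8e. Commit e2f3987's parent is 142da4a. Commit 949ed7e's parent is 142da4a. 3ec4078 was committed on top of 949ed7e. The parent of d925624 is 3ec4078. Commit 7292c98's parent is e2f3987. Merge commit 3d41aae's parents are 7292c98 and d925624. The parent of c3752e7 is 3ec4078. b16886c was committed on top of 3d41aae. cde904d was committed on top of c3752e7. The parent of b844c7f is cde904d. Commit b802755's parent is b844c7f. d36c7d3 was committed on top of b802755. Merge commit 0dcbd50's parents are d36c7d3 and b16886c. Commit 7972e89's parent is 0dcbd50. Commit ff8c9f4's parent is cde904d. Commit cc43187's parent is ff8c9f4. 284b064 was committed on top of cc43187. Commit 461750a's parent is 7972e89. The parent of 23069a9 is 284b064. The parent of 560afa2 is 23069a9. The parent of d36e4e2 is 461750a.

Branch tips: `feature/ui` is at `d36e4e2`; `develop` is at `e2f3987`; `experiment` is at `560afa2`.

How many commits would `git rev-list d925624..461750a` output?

Reachable from 461750a: {0dcbd50, 142da4a, 23a0d8e, 3d41aae, 3ec4078, 461750a, 7292c98, 7972e89, 949ed7e, 9abbbc5, b16886c, b802755, b844c7f, c3752e7, cde904d, d36c7d3, d925624, e2f3987}.
Reachable from d925624: {142da4a, 23a0d8e, 3ec4078, 949ed7e, 9abbbc5, d925624}.
In 461750a's history but not d925624's: {0dcbd50, 3d41aae, 461750a, 7292c98, 7972e89, b16886c, b802755, b844c7f, c3752e7, cde904d, d36c7d3, e2f3987} — 12 commits.

12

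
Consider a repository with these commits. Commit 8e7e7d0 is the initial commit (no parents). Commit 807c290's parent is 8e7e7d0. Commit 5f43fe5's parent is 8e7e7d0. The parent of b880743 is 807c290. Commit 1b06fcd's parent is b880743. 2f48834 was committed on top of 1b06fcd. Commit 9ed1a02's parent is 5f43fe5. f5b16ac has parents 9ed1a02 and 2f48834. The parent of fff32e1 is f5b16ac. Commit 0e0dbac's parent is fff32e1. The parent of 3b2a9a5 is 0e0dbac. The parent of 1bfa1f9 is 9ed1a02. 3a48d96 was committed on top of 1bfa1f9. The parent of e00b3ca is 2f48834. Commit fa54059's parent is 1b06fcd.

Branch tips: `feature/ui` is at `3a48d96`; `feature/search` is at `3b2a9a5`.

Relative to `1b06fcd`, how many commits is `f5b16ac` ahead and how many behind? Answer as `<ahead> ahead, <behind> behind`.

Reachable from f5b16ac: {1b06fcd, 2f48834, 5f43fe5, 807c290, 8e7e7d0, 9ed1a02, b880743, f5b16ac}.
Reachable from 1b06fcd: {1b06fcd, 807c290, 8e7e7d0, b880743}.
Only in f5b16ac's history (ahead): {2f48834, 5f43fe5, 9ed1a02, f5b16ac} — 4.
Only in 1b06fcd's history (behind): {} — 0.

4 ahead, 0 behind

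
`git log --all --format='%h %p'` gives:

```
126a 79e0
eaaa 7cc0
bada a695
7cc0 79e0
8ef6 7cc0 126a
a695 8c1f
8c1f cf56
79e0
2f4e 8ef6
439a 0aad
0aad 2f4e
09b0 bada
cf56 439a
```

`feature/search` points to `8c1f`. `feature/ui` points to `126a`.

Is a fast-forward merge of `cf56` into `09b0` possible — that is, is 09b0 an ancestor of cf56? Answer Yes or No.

A fast-forward from 09b0 to cf56 is possible iff 09b0 is an ancestor of cf56.
Ancestors of cf56: {0aad, 126a, 2f4e, 439a, 79e0, 7cc0, 8ef6, cf56}.
09b0 is not among them, so fast-forward is not possible.

No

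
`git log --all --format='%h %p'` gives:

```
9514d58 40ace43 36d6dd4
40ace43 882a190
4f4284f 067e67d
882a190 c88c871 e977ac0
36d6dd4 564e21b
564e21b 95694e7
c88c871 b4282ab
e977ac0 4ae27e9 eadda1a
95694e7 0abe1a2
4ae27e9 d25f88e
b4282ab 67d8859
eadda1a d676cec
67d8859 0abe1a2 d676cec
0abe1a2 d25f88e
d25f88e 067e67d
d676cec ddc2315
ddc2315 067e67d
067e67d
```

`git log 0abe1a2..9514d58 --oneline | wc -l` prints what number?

Reachable from 9514d58: {067e67d, 0abe1a2, 36d6dd4, 40ace43, 4ae27e9, 564e21b, 67d8859, 882a190, 9514d58, 95694e7, b4282ab, c88c871, d25f88e, d676cec, ddc2315, e977ac0, eadda1a}.
Reachable from 0abe1a2: {067e67d, 0abe1a2, d25f88e}.
In 9514d58's history but not 0abe1a2's: {36d6dd4, 40ace43, 4ae27e9, 564e21b, 67d8859, 882a190, 9514d58, 95694e7, b4282ab, c88c871, d676cec, ddc2315, e977ac0, eadda1a} — 14 commits.

14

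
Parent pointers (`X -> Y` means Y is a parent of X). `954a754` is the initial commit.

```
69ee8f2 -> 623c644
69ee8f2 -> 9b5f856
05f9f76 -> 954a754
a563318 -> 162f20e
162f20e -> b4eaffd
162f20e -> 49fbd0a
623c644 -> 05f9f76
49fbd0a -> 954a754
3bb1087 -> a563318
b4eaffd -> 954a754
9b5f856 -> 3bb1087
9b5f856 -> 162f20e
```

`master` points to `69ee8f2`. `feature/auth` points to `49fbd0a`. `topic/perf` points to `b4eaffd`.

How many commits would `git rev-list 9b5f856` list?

Walking parent pointers from 9b5f856: reachable set = {162f20e, 3bb1087, 49fbd0a, 954a754, 9b5f856, a563318, b4eaffd}.
That is 7 commits.

7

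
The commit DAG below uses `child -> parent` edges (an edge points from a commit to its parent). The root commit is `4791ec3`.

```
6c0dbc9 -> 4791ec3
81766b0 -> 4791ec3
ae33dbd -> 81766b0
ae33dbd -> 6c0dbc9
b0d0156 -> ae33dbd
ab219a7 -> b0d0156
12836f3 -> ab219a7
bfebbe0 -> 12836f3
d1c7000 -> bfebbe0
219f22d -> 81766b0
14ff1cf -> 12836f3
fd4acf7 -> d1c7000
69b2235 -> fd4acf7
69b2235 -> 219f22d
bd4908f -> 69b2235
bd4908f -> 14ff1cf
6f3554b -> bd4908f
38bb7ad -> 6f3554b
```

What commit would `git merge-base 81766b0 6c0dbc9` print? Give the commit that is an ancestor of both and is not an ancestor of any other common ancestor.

Ancestors of 81766b0: {4791ec3, 81766b0}.
Ancestors of 6c0dbc9: {4791ec3, 6c0dbc9}.
Common ancestors: {4791ec3}.
The only common ancestor is 4791ec3, so it is the merge base.

4791ec3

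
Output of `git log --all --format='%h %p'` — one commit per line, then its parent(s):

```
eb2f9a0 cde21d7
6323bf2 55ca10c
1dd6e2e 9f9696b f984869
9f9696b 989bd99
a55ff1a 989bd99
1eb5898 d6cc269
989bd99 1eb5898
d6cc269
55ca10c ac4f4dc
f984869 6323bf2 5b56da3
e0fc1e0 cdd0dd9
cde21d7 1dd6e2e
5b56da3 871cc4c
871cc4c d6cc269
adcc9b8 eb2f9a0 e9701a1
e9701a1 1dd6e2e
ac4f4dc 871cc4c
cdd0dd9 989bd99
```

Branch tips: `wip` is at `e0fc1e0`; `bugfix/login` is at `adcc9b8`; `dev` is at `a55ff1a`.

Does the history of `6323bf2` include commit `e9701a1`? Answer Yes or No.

No

Ancestors of 6323bf2: {55ca10c, 6323bf2, 871cc4c, ac4f4dc, d6cc269}.
e9701a1 is not in that set, so it is not an ancestor of 6323bf2.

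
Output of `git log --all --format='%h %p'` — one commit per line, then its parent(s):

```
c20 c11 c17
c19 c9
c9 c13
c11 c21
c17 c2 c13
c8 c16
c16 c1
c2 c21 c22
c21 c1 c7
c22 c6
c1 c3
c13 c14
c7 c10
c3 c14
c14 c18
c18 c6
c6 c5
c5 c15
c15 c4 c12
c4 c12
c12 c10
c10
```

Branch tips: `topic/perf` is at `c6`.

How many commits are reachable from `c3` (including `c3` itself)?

9

Walking parent pointers from c3: reachable set = {c10, c12, c14, c15, c18, c3, c4, c5, c6}.
That is 9 commits.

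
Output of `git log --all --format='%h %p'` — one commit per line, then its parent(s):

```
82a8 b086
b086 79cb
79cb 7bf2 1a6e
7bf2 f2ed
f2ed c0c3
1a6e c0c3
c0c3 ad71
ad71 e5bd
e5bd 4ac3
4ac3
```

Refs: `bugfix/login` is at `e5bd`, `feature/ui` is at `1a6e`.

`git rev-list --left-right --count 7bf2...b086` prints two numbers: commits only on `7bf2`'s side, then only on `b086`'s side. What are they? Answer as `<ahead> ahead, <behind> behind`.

0 ahead, 3 behind

Reachable from 7bf2: {4ac3, 7bf2, ad71, c0c3, e5bd, f2ed}.
Reachable from b086: {1a6e, 4ac3, 79cb, 7bf2, ad71, b086, c0c3, e5bd, f2ed}.
Only in 7bf2's history (ahead): {} — 0.
Only in b086's history (behind): {1a6e, 79cb, b086} — 3.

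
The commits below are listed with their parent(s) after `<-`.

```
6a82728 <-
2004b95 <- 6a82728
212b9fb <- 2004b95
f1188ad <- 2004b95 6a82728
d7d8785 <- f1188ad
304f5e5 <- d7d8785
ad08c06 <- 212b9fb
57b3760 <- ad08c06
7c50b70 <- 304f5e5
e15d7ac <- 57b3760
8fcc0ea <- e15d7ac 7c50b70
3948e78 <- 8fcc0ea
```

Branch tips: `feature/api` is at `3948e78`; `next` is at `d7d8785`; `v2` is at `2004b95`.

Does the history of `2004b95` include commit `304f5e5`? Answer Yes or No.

Ancestors of 2004b95: {2004b95, 6a82728}.
304f5e5 is not in that set, so it is not an ancestor of 2004b95.

No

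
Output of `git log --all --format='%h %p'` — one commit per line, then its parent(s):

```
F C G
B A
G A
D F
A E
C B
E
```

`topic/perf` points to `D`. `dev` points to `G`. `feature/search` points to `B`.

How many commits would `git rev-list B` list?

Walking parent pointers from B: reachable set = {A, B, E}.
That is 3 commits.

3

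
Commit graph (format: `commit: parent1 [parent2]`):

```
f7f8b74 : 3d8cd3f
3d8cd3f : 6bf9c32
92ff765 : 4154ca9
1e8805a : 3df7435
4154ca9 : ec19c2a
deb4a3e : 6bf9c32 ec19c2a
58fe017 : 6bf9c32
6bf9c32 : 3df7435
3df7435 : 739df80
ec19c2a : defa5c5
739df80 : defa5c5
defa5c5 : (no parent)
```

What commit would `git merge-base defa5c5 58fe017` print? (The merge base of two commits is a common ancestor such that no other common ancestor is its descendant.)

defa5c5

Ancestors of defa5c5: {defa5c5}.
Ancestors of 58fe017: {3df7435, 58fe017, 6bf9c32, 739df80, defa5c5}.
Common ancestors: {defa5c5}.
The only common ancestor is defa5c5, so it is the merge base.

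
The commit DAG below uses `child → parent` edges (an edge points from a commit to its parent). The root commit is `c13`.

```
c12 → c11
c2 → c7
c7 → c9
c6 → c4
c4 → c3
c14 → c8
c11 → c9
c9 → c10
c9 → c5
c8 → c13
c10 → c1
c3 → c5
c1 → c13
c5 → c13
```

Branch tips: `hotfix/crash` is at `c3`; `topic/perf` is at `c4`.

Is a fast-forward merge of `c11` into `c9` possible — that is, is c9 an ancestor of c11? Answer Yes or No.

A fast-forward from c9 to c11 is possible iff c9 is an ancestor of c11.
Ancestors of c11: {c1, c10, c11, c13, c5, c9}.
c9 is among them, so fast-forward is possible.

Yes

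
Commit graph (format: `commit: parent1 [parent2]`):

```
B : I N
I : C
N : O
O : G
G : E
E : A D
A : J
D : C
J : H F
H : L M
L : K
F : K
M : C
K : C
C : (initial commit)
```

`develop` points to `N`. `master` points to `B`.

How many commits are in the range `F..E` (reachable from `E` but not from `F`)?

Reachable from E: {A, C, D, E, F, H, J, K, L, M}.
Reachable from F: {C, F, K}.
In E's history but not F's: {A, D, E, H, J, L, M} — 7 commits.

7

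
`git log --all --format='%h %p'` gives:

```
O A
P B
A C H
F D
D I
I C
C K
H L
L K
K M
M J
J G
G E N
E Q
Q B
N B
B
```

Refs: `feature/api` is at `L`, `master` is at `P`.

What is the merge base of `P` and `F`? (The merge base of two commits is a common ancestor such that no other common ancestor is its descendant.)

Ancestors of P: {B, P}.
Ancestors of F: {B, C, D, E, F, G, I, J, K, M, N, Q}.
Common ancestors: {B}.
The only common ancestor is B, so it is the merge base.

B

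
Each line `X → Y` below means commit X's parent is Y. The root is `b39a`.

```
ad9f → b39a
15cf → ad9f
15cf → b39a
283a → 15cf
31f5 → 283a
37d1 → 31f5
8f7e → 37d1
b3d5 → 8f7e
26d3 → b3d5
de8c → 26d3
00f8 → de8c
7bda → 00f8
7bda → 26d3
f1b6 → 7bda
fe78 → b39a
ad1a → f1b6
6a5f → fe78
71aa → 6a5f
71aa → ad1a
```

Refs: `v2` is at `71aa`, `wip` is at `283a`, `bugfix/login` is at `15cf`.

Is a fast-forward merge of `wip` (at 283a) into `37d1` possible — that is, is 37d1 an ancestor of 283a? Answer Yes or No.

No

A fast-forward from 37d1 to 283a is possible iff 37d1 is an ancestor of 283a.
Ancestors of 283a: {15cf, 283a, ad9f, b39a}.
37d1 is not among them, so fast-forward is not possible.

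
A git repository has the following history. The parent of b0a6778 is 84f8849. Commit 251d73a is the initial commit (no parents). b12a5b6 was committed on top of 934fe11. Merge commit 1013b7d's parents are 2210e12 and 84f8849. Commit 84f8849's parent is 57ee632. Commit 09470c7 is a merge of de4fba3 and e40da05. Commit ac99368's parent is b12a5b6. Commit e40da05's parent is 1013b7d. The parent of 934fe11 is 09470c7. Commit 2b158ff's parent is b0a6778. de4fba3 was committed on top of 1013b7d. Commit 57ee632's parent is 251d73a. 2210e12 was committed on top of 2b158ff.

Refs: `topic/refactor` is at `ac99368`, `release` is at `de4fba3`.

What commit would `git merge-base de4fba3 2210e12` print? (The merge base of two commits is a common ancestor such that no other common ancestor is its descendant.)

Ancestors of de4fba3: {1013b7d, 2210e12, 251d73a, 2b158ff, 57ee632, 84f8849, b0a6778, de4fba3}.
Ancestors of 2210e12: {2210e12, 251d73a, 2b158ff, 57ee632, 84f8849, b0a6778}.
Common ancestors: {2210e12, 251d73a, 2b158ff, 57ee632, 84f8849, b0a6778}.
Among these, 2210e12 is not an ancestor of any other common ancestor — it is the merge base.

2210e12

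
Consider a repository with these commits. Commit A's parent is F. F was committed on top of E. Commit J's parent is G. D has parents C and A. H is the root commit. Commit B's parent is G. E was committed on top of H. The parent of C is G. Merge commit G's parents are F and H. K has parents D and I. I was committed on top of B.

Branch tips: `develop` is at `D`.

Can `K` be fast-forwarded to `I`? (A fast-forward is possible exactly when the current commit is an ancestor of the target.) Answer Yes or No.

A fast-forward from K to I is possible iff K is an ancestor of I.
Ancestors of I: {B, E, F, G, H, I}.
K is not among them, so fast-forward is not possible.

No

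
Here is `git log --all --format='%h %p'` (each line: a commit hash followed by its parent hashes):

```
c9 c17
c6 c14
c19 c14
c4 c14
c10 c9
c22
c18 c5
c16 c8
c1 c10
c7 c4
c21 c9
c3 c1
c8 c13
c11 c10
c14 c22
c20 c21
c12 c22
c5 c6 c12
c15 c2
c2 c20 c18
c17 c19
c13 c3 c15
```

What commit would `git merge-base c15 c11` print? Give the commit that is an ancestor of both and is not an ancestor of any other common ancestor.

Ancestors of c15: {c12, c14, c15, c17, c18, c19, c2, c20, c21, c22, c5, c6, c9}.
Ancestors of c11: {c10, c11, c14, c17, c19, c22, c9}.
Common ancestors: {c14, c17, c19, c22, c9}.
Among these, c9 is not an ancestor of any other common ancestor — it is the merge base.

c9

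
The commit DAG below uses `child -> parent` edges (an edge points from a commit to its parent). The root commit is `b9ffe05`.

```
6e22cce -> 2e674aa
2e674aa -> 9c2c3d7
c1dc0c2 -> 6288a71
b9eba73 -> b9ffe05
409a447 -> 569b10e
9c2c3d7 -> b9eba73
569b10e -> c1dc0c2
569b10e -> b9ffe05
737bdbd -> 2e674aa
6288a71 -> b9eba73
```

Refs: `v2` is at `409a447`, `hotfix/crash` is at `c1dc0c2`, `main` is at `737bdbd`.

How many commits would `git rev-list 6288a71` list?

Walking parent pointers from 6288a71: reachable set = {6288a71, b9eba73, b9ffe05}.
That is 3 commits.

3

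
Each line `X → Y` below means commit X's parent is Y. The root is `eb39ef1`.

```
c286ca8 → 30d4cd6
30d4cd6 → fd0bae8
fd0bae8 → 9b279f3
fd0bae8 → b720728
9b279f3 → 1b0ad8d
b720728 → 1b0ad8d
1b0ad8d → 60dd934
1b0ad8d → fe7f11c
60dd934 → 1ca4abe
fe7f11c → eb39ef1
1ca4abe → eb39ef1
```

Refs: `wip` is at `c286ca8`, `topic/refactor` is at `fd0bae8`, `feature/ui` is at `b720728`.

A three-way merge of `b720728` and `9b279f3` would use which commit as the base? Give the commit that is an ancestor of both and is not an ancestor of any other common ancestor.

1b0ad8d

Ancestors of b720728: {1b0ad8d, 1ca4abe, 60dd934, b720728, eb39ef1, fe7f11c}.
Ancestors of 9b279f3: {1b0ad8d, 1ca4abe, 60dd934, 9b279f3, eb39ef1, fe7f11c}.
Common ancestors: {1b0ad8d, 1ca4abe, 60dd934, eb39ef1, fe7f11c}.
Among these, 1b0ad8d is not an ancestor of any other common ancestor — it is the merge base.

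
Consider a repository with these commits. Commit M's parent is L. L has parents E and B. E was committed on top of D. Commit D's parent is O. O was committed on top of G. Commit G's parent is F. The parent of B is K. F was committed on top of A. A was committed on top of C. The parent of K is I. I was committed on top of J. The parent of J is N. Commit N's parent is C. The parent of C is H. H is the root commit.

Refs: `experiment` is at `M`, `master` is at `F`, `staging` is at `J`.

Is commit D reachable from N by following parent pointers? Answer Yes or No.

Ancestors of N: {C, H, N}.
D is not in that set, so it is not an ancestor of N.

No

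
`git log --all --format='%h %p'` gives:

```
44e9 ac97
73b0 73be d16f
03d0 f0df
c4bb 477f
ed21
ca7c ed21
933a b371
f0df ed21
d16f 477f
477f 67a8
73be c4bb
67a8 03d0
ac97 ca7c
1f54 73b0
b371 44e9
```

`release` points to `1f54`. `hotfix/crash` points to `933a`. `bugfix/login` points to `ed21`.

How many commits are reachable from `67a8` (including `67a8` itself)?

4

Walking parent pointers from 67a8: reachable set = {03d0, 67a8, ed21, f0df}.
That is 4 commits.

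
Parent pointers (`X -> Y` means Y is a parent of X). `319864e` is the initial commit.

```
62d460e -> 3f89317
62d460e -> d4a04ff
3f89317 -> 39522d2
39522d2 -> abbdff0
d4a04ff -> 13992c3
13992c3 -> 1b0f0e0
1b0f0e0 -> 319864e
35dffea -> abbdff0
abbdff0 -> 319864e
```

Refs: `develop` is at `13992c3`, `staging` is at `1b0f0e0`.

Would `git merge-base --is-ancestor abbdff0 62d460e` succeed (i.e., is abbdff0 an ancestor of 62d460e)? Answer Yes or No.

Yes

Ancestors of 62d460e (commits reachable by following parents): {13992c3, 1b0f0e0, 319864e, 39522d2, 3f89317, 62d460e, abbdff0, d4a04ff}.
abbdff0 is in that set, so it is an ancestor of 62d460e.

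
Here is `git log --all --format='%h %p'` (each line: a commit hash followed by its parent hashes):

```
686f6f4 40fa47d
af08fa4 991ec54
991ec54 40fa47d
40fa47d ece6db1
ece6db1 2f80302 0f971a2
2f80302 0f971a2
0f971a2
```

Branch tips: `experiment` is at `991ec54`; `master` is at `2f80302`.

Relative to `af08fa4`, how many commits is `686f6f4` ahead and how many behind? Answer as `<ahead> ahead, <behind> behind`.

1 ahead, 2 behind

Reachable from 686f6f4: {0f971a2, 2f80302, 40fa47d, 686f6f4, ece6db1}.
Reachable from af08fa4: {0f971a2, 2f80302, 40fa47d, 991ec54, af08fa4, ece6db1}.
Only in 686f6f4's history (ahead): {686f6f4} — 1.
Only in af08fa4's history (behind): {991ec54, af08fa4} — 2.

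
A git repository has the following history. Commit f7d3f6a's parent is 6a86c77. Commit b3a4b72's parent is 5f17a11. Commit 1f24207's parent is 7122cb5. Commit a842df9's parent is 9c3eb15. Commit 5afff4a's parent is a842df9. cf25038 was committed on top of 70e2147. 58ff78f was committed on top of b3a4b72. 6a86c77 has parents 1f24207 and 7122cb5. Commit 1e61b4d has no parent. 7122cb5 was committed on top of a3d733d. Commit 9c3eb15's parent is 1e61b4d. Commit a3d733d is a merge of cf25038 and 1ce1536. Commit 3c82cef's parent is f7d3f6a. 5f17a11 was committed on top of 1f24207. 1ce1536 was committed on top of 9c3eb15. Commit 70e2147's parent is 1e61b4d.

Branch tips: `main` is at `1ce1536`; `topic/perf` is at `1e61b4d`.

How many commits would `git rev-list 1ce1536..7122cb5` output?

4

Reachable from 7122cb5: {1ce1536, 1e61b4d, 70e2147, 7122cb5, 9c3eb15, a3d733d, cf25038}.
Reachable from 1ce1536: {1ce1536, 1e61b4d, 9c3eb15}.
In 7122cb5's history but not 1ce1536's: {70e2147, 7122cb5, a3d733d, cf25038} — 4 commits.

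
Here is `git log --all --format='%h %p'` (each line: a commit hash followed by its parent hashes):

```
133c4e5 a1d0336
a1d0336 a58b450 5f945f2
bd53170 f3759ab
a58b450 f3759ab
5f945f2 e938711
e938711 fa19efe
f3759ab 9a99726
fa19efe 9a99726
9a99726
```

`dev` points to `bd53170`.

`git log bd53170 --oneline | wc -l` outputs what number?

3

Walking parent pointers from bd53170: reachable set = {9a99726, bd53170, f3759ab}.
That is 3 commits.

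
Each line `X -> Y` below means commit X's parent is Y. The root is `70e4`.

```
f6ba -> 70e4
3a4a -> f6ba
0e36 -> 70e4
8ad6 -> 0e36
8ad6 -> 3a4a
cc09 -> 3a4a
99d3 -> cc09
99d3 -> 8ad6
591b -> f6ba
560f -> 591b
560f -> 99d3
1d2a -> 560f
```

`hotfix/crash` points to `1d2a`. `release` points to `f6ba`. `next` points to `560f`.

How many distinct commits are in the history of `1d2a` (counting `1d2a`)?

10

Walking parent pointers from 1d2a: reachable set = {0e36, 1d2a, 3a4a, 560f, 591b, 70e4, 8ad6, 99d3, cc09, f6ba}.
That is 10 commits.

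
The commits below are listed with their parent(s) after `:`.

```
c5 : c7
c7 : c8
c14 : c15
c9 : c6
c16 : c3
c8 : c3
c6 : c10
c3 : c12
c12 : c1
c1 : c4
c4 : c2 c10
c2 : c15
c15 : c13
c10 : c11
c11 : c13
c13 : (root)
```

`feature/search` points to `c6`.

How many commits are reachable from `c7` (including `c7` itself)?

11

Walking parent pointers from c7: reachable set = {c1, c10, c11, c12, c13, c15, c2, c3, c4, c7, c8}.
That is 11 commits.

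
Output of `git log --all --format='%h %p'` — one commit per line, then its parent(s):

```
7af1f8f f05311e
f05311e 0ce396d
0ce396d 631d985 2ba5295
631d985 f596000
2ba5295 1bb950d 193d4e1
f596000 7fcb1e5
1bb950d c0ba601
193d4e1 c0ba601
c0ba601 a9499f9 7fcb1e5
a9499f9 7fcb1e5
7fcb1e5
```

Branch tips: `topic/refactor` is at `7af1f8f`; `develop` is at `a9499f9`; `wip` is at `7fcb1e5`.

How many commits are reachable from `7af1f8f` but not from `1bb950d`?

Reachable from 7af1f8f: {0ce396d, 193d4e1, 1bb950d, 2ba5295, 631d985, 7af1f8f, 7fcb1e5, a9499f9, c0ba601, f05311e, f596000}.
Reachable from 1bb950d: {1bb950d, 7fcb1e5, a9499f9, c0ba601}.
In 7af1f8f's history but not 1bb950d's: {0ce396d, 193d4e1, 2ba5295, 631d985, 7af1f8f, f05311e, f596000} — 7 commits.

7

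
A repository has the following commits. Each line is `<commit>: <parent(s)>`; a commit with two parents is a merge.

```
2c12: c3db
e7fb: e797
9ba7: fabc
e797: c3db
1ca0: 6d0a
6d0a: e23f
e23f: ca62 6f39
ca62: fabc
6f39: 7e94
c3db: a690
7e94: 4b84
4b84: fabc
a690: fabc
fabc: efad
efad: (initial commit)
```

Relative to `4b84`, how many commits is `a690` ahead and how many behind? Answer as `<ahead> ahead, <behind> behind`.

Reachable from a690: {a690, efad, fabc}.
Reachable from 4b84: {4b84, efad, fabc}.
Only in a690's history (ahead): {a690} — 1.
Only in 4b84's history (behind): {4b84} — 1.

1 ahead, 1 behind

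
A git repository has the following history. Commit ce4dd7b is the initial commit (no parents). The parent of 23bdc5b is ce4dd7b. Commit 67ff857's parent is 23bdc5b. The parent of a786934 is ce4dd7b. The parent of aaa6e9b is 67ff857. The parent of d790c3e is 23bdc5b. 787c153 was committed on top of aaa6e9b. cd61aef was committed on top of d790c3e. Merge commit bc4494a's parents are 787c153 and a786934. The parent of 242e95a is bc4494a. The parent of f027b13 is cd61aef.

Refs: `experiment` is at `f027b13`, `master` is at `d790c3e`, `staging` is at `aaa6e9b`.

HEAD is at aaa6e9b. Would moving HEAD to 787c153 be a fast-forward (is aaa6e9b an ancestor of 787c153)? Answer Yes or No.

Yes

A fast-forward from aaa6e9b to 787c153 is possible iff aaa6e9b is an ancestor of 787c153.
Ancestors of 787c153: {23bdc5b, 67ff857, 787c153, aaa6e9b, ce4dd7b}.
aaa6e9b is among them, so fast-forward is possible.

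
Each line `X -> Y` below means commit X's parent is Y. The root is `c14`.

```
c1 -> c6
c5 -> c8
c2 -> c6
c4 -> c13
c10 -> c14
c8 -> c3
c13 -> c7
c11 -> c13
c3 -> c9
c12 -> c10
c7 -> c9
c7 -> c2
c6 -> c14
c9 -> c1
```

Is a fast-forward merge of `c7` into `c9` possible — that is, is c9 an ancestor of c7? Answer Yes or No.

Yes

A fast-forward from c9 to c7 is possible iff c9 is an ancestor of c7.
Ancestors of c7: {c1, c14, c2, c6, c7, c9}.
c9 is among them, so fast-forward is possible.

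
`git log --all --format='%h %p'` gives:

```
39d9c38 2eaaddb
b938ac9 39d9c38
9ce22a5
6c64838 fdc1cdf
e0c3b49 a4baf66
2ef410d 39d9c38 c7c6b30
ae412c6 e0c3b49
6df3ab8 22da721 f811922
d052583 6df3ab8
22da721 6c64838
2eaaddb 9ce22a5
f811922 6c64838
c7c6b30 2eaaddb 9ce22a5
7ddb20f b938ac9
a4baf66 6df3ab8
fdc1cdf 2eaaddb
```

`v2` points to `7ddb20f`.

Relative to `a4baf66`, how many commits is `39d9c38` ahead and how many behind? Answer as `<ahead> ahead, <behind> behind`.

Reachable from 39d9c38: {2eaaddb, 39d9c38, 9ce22a5}.
Reachable from a4baf66: {22da721, 2eaaddb, 6c64838, 6df3ab8, 9ce22a5, a4baf66, f811922, fdc1cdf}.
Only in 39d9c38's history (ahead): {39d9c38} — 1.
Only in a4baf66's history (behind): {22da721, 6c64838, 6df3ab8, a4baf66, f811922, fdc1cdf} — 6.

1 ahead, 6 behind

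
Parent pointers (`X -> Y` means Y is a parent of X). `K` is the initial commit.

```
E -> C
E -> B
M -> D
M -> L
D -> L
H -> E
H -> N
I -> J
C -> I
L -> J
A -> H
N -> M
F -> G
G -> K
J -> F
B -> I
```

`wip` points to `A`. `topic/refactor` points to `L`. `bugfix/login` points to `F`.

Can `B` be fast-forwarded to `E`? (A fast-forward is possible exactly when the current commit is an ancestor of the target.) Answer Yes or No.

A fast-forward from B to E is possible iff B is an ancestor of E.
Ancestors of E: {B, C, E, F, G, I, J, K}.
B is among them, so fast-forward is possible.

Yes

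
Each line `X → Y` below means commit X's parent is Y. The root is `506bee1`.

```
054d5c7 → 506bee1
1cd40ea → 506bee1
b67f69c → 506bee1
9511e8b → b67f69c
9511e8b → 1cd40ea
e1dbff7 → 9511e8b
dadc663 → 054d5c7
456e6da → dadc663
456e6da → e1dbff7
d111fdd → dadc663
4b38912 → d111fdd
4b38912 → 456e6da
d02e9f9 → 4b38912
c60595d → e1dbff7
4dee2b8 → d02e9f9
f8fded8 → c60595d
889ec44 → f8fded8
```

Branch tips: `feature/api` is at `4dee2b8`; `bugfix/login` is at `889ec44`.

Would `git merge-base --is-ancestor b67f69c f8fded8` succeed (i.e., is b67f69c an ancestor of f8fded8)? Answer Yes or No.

Ancestors of f8fded8 (commits reachable by following parents): {1cd40ea, 506bee1, 9511e8b, b67f69c, c60595d, e1dbff7, f8fded8}.
b67f69c is in that set, so it is an ancestor of f8fded8.

Yes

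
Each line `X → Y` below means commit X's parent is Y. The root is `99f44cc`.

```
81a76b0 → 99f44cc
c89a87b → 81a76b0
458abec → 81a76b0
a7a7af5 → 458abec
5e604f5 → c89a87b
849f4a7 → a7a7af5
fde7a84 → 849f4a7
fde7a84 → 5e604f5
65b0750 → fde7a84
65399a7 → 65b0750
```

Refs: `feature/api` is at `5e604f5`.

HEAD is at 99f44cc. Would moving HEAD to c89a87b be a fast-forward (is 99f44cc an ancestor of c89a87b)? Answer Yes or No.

Yes

A fast-forward from 99f44cc to c89a87b is possible iff 99f44cc is an ancestor of c89a87b.
Ancestors of c89a87b: {81a76b0, 99f44cc, c89a87b}.
99f44cc is among them, so fast-forward is possible.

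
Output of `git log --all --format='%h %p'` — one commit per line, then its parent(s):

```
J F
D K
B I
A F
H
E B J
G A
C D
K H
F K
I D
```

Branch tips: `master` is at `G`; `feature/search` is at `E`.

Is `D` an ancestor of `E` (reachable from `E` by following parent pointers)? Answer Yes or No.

Yes

Ancestors of E (commits reachable by following parents): {B, D, E, F, H, I, J, K}.
D is in that set, so it is an ancestor of E.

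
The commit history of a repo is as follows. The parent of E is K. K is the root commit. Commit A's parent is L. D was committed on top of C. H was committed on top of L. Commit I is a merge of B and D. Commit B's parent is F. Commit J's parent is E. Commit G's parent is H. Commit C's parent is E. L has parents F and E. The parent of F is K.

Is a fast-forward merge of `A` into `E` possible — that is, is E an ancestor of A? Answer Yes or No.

A fast-forward from E to A is possible iff E is an ancestor of A.
Ancestors of A: {A, E, F, K, L}.
E is among them, so fast-forward is possible.

Yes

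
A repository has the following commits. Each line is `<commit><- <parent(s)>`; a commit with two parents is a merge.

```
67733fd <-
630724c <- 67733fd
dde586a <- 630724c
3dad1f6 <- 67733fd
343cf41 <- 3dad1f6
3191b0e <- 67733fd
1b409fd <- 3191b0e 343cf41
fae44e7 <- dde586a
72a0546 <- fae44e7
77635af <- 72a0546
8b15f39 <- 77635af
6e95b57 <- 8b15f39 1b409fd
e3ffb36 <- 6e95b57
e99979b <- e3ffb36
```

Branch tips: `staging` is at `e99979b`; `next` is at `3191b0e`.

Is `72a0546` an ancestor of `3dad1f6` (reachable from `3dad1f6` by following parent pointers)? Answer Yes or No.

No

Ancestors of 3dad1f6: {3dad1f6, 67733fd}.
72a0546 is not in that set, so it is not an ancestor of 3dad1f6.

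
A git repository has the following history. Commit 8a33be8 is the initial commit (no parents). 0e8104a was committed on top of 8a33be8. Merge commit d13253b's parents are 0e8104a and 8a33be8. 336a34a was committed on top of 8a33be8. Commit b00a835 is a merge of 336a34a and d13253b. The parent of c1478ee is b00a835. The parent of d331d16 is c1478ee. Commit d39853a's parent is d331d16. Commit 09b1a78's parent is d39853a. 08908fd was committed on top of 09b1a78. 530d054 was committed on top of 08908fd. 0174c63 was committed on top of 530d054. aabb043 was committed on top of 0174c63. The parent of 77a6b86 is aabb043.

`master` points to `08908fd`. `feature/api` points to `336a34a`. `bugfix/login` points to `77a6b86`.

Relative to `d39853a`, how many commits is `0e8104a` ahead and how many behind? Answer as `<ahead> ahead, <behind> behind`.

Reachable from 0e8104a: {0e8104a, 8a33be8}.
Reachable from d39853a: {0e8104a, 336a34a, 8a33be8, b00a835, c1478ee, d13253b, d331d16, d39853a}.
Only in 0e8104a's history (ahead): {} — 0.
Only in d39853a's history (behind): {336a34a, b00a835, c1478ee, d13253b, d331d16, d39853a} — 6.

0 ahead, 6 behind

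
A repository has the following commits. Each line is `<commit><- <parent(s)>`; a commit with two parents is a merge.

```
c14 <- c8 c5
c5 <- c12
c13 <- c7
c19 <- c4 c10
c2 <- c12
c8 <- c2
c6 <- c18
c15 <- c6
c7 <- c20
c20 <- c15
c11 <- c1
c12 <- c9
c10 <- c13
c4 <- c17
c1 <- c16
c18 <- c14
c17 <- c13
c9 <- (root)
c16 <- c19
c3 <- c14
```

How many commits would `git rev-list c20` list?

Walking parent pointers from c20: reachable set = {c12, c14, c15, c18, c2, c20, c5, c6, c8, c9}.
That is 10 commits.

10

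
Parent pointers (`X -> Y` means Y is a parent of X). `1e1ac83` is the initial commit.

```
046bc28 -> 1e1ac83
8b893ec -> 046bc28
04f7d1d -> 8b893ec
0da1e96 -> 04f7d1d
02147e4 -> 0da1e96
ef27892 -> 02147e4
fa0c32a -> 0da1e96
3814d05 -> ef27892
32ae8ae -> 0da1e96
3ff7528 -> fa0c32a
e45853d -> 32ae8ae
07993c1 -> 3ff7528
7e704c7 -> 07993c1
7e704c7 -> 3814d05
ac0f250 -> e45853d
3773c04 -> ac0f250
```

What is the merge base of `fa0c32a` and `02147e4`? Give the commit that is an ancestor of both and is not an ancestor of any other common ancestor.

Ancestors of fa0c32a: {046bc28, 04f7d1d, 0da1e96, 1e1ac83, 8b893ec, fa0c32a}.
Ancestors of 02147e4: {02147e4, 046bc28, 04f7d1d, 0da1e96, 1e1ac83, 8b893ec}.
Common ancestors: {046bc28, 04f7d1d, 0da1e96, 1e1ac83, 8b893ec}.
Among these, 0da1e96 is not an ancestor of any other common ancestor — it is the merge base.

0da1e96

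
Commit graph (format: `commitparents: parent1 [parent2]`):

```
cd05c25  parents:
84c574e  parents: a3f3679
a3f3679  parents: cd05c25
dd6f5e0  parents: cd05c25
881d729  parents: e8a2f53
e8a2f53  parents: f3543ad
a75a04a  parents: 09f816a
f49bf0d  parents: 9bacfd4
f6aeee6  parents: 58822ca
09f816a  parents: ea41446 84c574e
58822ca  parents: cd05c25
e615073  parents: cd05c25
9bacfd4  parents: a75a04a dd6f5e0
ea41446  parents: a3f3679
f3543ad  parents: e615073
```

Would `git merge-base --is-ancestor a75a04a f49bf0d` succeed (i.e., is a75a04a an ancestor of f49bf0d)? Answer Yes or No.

Yes

Ancestors of f49bf0d (commits reachable by following parents): {09f816a, 84c574e, 9bacfd4, a3f3679, a75a04a, cd05c25, dd6f5e0, ea41446, f49bf0d}.
a75a04a is in that set, so it is an ancestor of f49bf0d.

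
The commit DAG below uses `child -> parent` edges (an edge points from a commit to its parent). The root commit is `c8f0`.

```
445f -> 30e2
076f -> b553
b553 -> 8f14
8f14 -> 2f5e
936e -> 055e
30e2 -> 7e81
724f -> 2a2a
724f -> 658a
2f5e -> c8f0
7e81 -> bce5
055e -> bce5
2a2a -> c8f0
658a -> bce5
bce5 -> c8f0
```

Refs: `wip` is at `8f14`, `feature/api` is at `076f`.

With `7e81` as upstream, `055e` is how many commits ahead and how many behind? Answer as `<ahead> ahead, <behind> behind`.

1 ahead, 1 behind

Reachable from 055e: {055e, bce5, c8f0}.
Reachable from 7e81: {7e81, bce5, c8f0}.
Only in 055e's history (ahead): {055e} — 1.
Only in 7e81's history (behind): {7e81} — 1.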